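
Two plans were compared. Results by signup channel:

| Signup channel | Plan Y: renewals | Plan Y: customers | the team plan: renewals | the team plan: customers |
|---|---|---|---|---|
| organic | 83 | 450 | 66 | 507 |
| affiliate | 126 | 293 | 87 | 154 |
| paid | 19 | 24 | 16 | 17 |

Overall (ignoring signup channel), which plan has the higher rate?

Organic: Plan Y 83/450 = 18.4%, the team plan 66/507 = 13.0% → Plan Y
Affiliate: Plan Y 126/293 = 43.0%, the team plan 87/154 = 56.5% → the team plan
Paid: Plan Y 19/24 = 79.2%, the team plan 16/17 = 94.1% → the team plan
Overall: Plan Y 228/767 = 29.7%, the team plan 169/678 = 24.9% → Plan Y
(Neither sweeps every signup group, but Plan Y has the higher pooled rate.)

Plan Y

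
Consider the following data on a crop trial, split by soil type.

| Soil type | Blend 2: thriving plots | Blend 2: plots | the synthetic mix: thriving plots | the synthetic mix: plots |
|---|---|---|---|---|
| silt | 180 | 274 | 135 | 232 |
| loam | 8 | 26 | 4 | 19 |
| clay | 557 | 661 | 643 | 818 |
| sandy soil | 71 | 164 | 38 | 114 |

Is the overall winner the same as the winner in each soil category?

Silt: Blend 2 180/274 = 65.7%, the synthetic mix 135/232 = 58.2% → Blend 2
Loam: Blend 2 8/26 = 30.8%, the synthetic mix 4/19 = 21.1% → Blend 2
Clay: Blend 2 557/661 = 84.3%, the synthetic mix 643/818 = 78.6% → Blend 2
Sandy soil: Blend 2 71/164 = 43.3%, the synthetic mix 38/114 = 33.3% → Blend 2
Overall: Blend 2 816/1125 = 72.5%, the synthetic mix 820/1183 = 69.3% → Blend 2
Blend 2 wins overall and in every soil group — no reversal.

Yes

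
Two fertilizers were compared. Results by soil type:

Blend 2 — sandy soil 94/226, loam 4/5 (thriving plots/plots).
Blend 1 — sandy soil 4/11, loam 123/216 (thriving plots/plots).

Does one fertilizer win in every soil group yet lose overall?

Sandy soil: Blend 2 94/226 = 41.6%, Blend 1 4/11 = 36.4% → Blend 2
Loam: Blend 2 4/5 = 80.0%, Blend 1 123/216 = 56.9% → Blend 2
Overall: Blend 2 98/231 = 42.4%, Blend 1 127/227 = 55.9% → Blend 1
Blend 2 wins each soil group but Blend 1 wins overall — the comparison reverses. Blend 2's plots skew toward sandy soil, which has a lower base rate.

Yes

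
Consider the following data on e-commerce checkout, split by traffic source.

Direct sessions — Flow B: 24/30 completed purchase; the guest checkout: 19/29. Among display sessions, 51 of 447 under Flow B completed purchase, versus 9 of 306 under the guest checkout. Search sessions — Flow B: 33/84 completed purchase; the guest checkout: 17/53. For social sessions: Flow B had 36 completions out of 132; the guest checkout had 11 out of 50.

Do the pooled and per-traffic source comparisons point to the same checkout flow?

Yes

Direct: Flow B 24/30 = 80.0%, the guest checkout 19/29 = 65.5% → Flow B
Display: Flow B 51/447 = 11.4%, the guest checkout 9/306 = 2.9% → Flow B
Search: Flow B 33/84 = 39.3%, the guest checkout 17/53 = 32.1% → Flow B
Social: Flow B 36/132 = 27.3%, the guest checkout 11/50 = 22.0% → Flow B
Overall: Flow B 144/693 = 20.8%, the guest checkout 56/438 = 12.8% → Flow B
Flow B wins overall and in every traffic group — no reversal.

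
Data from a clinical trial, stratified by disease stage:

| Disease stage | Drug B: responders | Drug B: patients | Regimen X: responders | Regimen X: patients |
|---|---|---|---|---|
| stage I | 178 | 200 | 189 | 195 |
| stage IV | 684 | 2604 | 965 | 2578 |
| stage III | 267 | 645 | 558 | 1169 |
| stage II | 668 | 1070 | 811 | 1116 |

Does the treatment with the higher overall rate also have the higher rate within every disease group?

Stage I: Drug B 178/200 = 89.0%, Regimen X 189/195 = 96.9% → Regimen X
Stage IV: Drug B 684/2604 = 26.3%, Regimen X 965/2578 = 37.4% → Regimen X
Stage III: Drug B 267/645 = 41.4%, Regimen X 558/1169 = 47.7% → Regimen X
Stage II: Drug B 668/1070 = 62.4%, Regimen X 811/1116 = 72.7% → Regimen X
Overall: Drug B 1797/4519 = 39.8%, Regimen X 2523/5058 = 49.9% → Regimen X
Regimen X wins overall and in every disease group — no reversal.

Yes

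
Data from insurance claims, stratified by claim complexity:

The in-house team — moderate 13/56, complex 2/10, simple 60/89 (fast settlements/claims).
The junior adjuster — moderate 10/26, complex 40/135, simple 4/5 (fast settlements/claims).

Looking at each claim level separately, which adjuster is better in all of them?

the junior adjuster

Moderate: the in-house team 13/56 = 23.2%, the junior adjuster 10/26 = 38.5% → the junior adjuster
Complex: the in-house team 2/10 = 20.0%, the junior adjuster 40/135 = 29.6% → the junior adjuster
Simple: the in-house team 60/89 = 67.4%, the junior adjuster 4/5 = 80.0% → the junior adjuster
The junior adjuster has the higher rate in all 3 groups.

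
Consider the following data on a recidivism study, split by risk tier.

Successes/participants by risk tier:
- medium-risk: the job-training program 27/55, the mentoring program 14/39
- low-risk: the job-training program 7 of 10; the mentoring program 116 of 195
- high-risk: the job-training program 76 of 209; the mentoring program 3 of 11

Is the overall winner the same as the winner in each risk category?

Medium-risk: the job-training program 27/55 = 49.1%, the mentoring program 14/39 = 35.9% → the job-training program
Low-risk: the job-training program 7/10 = 70.0%, the mentoring program 116/195 = 59.5% → the job-training program
High-risk: the job-training program 76/209 = 36.4%, the mentoring program 3/11 = 27.3% → the job-training program
Overall: the job-training program 110/274 = 40.1%, the mentoring program 133/245 = 54.3% → the mentoring program
The job-training program wins each risk group but the mentoring program wins overall — the comparison reverses. The job-training program's participants skew toward high-risk, which has a lower base rate.

No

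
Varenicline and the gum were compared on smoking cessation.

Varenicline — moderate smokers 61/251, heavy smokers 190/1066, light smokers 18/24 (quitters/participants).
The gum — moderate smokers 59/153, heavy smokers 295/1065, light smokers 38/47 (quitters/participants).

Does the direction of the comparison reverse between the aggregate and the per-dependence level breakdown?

Moderate smokers: varenicline 61/251 = 24.3%, the gum 59/153 = 38.6% → the gum
Heavy smokers: varenicline 190/1066 = 17.8%, the gum 295/1065 = 27.7% → the gum
Light smokers: varenicline 18/24 = 75.0%, the gum 38/47 = 80.9% → the gum
Overall: varenicline 269/1341 = 20.1%, the gum 392/1265 = 31.0% → the gum
The gum wins overall and in every dependence group — no reversal.

No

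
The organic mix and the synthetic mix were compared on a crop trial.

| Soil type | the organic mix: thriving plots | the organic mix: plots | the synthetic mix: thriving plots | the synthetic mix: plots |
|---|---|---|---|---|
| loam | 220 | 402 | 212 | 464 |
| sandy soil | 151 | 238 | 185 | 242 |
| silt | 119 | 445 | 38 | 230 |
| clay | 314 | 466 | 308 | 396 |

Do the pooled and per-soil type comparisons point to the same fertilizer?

Loam: the organic mix 220/402 = 54.7%, the synthetic mix 212/464 = 45.7% → the organic mix
Sandy soil: the organic mix 151/238 = 63.4%, the synthetic mix 185/242 = 76.4% → the synthetic mix
Silt: the organic mix 119/445 = 26.7%, the synthetic mix 38/230 = 16.5% → the organic mix
Clay: the organic mix 314/466 = 67.4%, the synthetic mix 308/396 = 77.8% → the synthetic mix
Overall: the organic mix 804/1551 = 51.8%, the synthetic mix 743/1332 = 55.8% → the synthetic mix
Neither sweeps: the organic mix wins 2 of 4 groups, the synthetic mix wins 2. The synthetic mix wins overall but not every group — no Simpson reversal.

No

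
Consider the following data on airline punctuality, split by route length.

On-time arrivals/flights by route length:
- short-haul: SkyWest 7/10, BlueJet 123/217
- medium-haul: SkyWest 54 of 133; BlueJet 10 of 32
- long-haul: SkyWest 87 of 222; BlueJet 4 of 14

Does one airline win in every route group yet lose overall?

Short-haul: SkyWest 7/10 = 70.0%, BlueJet 123/217 = 56.7% → SkyWest
Medium-haul: SkyWest 54/133 = 40.6%, BlueJet 10/32 = 31.2% → SkyWest
Long-haul: SkyWest 87/222 = 39.2%, BlueJet 4/14 = 28.6% → SkyWest
Overall: SkyWest 148/365 = 40.5%, BlueJet 137/263 = 52.1% → BlueJet
SkyWest wins each route group but BlueJet wins overall — the comparison reverses. SkyWest's flights skew toward long-haul, which has a lower base rate.

Yes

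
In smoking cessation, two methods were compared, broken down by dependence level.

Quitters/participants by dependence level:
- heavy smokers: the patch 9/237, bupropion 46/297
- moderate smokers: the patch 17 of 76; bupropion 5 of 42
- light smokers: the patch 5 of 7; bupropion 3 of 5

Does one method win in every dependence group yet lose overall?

No

Heavy smokers: the patch 9/237 = 3.8%, bupropion 46/297 = 15.5% → bupropion
Moderate smokers: the patch 17/76 = 22.4%, bupropion 5/42 = 11.9% → the patch
Light smokers: the patch 5/7 = 71.4%, bupropion 3/5 = 60.0% → the patch
Overall: the patch 31/320 = 9.7%, bupropion 54/344 = 15.7% → bupropion
Neither sweeps: the patch wins 2 of 3 groups, bupropion wins 1. Bupropion wins overall but not every group — no Simpson reversal.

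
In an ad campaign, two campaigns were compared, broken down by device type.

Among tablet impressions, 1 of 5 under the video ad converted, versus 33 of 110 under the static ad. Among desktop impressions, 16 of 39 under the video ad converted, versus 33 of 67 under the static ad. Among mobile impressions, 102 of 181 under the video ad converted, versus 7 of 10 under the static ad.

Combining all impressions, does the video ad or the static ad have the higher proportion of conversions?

the video ad

Tablet: the video ad 1/5 = 20.0%, the static ad 33/110 = 30.0% → the static ad
Desktop: the video ad 16/39 = 41.0%, the static ad 33/67 = 49.3% → the static ad
Mobile: the video ad 102/181 = 56.4%, the static ad 7/10 = 70.0% → the static ad
Overall: the video ad 119/225 = 52.9%, the static ad 73/187 = 39.0% → the video ad
(The static ad wins every device group but the video ad wins overall — the static ad's impressions skew toward the low-rate tablet group.)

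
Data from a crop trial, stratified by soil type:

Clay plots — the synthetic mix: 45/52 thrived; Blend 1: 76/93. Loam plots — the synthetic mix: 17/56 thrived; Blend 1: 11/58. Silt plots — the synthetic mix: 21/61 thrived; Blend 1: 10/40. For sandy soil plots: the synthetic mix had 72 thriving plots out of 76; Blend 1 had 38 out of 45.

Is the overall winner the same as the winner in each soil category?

Clay: the synthetic mix 45/52 = 86.5%, Blend 1 76/93 = 81.7% → the synthetic mix
Loam: the synthetic mix 17/56 = 30.4%, Blend 1 11/58 = 19.0% → the synthetic mix
Silt: the synthetic mix 21/61 = 34.4%, Blend 1 10/40 = 25.0% → the synthetic mix
Sandy soil: the synthetic mix 72/76 = 94.7%, Blend 1 38/45 = 84.4% → the synthetic mix
Overall: the synthetic mix 155/245 = 63.3%, Blend 1 135/236 = 57.2% → the synthetic mix
The synthetic mix wins overall and in every soil group — no reversal.

Yes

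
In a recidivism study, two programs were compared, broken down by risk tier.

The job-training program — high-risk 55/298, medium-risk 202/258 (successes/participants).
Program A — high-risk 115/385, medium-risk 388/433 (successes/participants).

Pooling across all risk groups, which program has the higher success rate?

Program A

High-risk: the job-training program 55/298 = 18.5%, Program A 115/385 = 29.9% → Program A
Medium-risk: the job-training program 202/258 = 78.3%, Program A 388/433 = 89.6% → Program A
Overall: the job-training program 257/556 = 46.2%, Program A 503/818 = 61.5% → Program A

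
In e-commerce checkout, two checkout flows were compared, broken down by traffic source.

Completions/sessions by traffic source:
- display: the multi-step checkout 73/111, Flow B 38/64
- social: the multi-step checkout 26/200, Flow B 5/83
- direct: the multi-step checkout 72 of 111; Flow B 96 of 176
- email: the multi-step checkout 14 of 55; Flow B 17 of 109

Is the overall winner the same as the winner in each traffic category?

Display: the multi-step checkout 73/111 = 65.8%, Flow B 38/64 = 59.4% → the multi-step checkout
Social: the multi-step checkout 26/200 = 13.0%, Flow B 5/83 = 6.0% → the multi-step checkout
Direct: the multi-step checkout 72/111 = 64.9%, Flow B 96/176 = 54.5% → the multi-step checkout
Email: the multi-step checkout 14/55 = 25.5%, Flow B 17/109 = 15.6% → the multi-step checkout
Overall: the multi-step checkout 185/477 = 38.8%, Flow B 156/432 = 36.1% → the multi-step checkout
The multi-step checkout wins overall and in every traffic group — no reversal.

Yes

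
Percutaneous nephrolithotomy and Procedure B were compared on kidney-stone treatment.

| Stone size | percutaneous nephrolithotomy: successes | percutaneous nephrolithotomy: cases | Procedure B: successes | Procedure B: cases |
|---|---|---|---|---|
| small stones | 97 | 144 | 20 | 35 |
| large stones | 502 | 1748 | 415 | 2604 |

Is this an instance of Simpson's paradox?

Small stones: percutaneous nephrolithotomy 97/144 = 67.4%, Procedure B 20/35 = 57.1% → percutaneous nephrolithotomy
Large stones: percutaneous nephrolithotomy 502/1748 = 28.7%, Procedure B 415/2604 = 15.9% → percutaneous nephrolithotomy
Overall: percutaneous nephrolithotomy 599/1892 = 31.7%, Procedure B 435/2639 = 16.5% → percutaneous nephrolithotomy
Percutaneous nephrolithotomy wins overall and in every stone group — no reversal.

No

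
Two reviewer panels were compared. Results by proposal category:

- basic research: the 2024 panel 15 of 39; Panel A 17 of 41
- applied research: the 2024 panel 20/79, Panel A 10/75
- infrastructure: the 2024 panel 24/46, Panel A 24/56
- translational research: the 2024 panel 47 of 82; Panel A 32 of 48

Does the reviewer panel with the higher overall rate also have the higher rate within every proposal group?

No

Basic research: the 2024 panel 15/39 = 38.5%, Panel A 17/41 = 41.5% → Panel A
Applied research: the 2024 panel 20/79 = 25.3%, Panel A 10/75 = 13.3% → the 2024 panel
Infrastructure: the 2024 panel 24/46 = 52.2%, Panel A 24/56 = 42.9% → the 2024 panel
Translational research: the 2024 panel 47/82 = 57.3%, Panel A 32/48 = 66.7% → Panel A
Overall: the 2024 panel 106/246 = 43.1%, Panel A 83/220 = 37.7% → the 2024 panel
Neither sweeps: the 2024 panel wins 2 of 4 groups, Panel A wins 2. The 2024 panel wins overall but not every group — no Simpson reversal.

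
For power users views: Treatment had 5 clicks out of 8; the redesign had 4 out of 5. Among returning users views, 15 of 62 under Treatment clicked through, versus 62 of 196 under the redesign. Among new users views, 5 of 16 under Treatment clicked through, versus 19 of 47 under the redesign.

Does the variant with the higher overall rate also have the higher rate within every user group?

Power users: Treatment 5/8 = 62.5%, the redesign 4/5 = 80.0% → the redesign
Returning users: Treatment 15/62 = 24.2%, the redesign 62/196 = 31.6% → the redesign
New users: Treatment 5/16 = 31.2%, the redesign 19/47 = 40.4% → the redesign
Overall: Treatment 25/86 = 29.1%, the redesign 85/248 = 34.3% → the redesign
The redesign wins overall and in every user group — no reversal.

Yes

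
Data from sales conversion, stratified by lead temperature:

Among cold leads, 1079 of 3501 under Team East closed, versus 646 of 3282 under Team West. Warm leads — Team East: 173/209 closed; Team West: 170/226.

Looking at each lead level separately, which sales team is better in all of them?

Team East

Cold: Team East 1079/3501 = 30.8%, Team West 646/3282 = 19.7% → Team East
Warm: Team East 173/209 = 82.8%, Team West 170/226 = 75.2% → Team East
Team East has the higher rate in both groups.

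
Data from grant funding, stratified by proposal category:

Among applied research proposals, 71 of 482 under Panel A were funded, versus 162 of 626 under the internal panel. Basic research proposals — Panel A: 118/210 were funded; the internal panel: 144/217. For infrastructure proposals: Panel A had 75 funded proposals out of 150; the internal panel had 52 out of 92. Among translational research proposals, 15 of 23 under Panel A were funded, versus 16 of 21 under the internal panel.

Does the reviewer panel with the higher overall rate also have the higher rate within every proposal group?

Applied research: Panel A 71/482 = 14.7%, the internal panel 162/626 = 25.9% → the internal panel
Basic research: Panel A 118/210 = 56.2%, the internal panel 144/217 = 66.4% → the internal panel
Infrastructure: Panel A 75/150 = 50.0%, the internal panel 52/92 = 56.5% → the internal panel
Translational research: Panel A 15/23 = 65.2%, the internal panel 16/21 = 76.2% → the internal panel
Overall: Panel A 279/865 = 32.3%, the internal panel 374/956 = 39.1% → the internal panel
The internal panel wins overall and in every proposal group — no reversal.

Yes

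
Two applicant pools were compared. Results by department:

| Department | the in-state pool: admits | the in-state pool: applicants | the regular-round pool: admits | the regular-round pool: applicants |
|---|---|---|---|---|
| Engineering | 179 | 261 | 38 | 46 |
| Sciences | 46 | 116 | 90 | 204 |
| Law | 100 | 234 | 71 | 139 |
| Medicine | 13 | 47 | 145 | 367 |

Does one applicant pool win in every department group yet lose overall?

Yes

Engineering: the in-state pool 179/261 = 68.6%, the regular-round pool 38/46 = 82.6% → the regular-round pool
Sciences: the in-state pool 46/116 = 39.7%, the regular-round pool 90/204 = 44.1% → the regular-round pool
Law: the in-state pool 100/234 = 42.7%, the regular-round pool 71/139 = 51.1% → the regular-round pool
Medicine: the in-state pool 13/47 = 27.7%, the regular-round pool 145/367 = 39.5% → the regular-round pool
Overall: the in-state pool 338/658 = 51.4%, the regular-round pool 344/756 = 45.5% → the in-state pool
The regular-round pool wins each department group but the in-state pool wins overall — the comparison reverses. The regular-round pool's applicants skew toward Medicine, which has a lower base rate.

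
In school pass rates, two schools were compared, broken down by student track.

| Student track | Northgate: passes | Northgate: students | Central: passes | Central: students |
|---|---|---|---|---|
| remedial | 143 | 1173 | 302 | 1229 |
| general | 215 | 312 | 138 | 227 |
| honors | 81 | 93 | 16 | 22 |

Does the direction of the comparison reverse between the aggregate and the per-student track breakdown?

No

Remedial: Northgate 143/1173 = 12.2%, Central 302/1229 = 24.6% → Central
General: Northgate 215/312 = 68.9%, Central 138/227 = 60.8% → Northgate
Honors: Northgate 81/93 = 87.1%, Central 16/22 = 72.7% → Northgate
Overall: Northgate 439/1578 = 27.8%, Central 456/1478 = 30.9% → Central
Neither sweeps: Northgate wins 2 of 3 groups, Central wins 1. Central wins overall but not every group — no Simpson reversal.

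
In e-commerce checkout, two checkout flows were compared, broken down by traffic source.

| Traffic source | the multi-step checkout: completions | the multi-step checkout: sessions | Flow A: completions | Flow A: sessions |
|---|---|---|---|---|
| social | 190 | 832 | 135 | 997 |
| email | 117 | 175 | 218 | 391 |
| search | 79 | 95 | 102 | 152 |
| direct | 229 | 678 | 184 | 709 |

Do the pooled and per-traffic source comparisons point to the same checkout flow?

Yes

Social: the multi-step checkout 190/832 = 22.8%, Flow A 135/997 = 13.5% → the multi-step checkout
Email: the multi-step checkout 117/175 = 66.9%, Flow A 218/391 = 55.8% → the multi-step checkout
Search: the multi-step checkout 79/95 = 83.2%, Flow A 102/152 = 67.1% → the multi-step checkout
Direct: the multi-step checkout 229/678 = 33.8%, Flow A 184/709 = 26.0% → the multi-step checkout
Overall: the multi-step checkout 615/1780 = 34.6%, Flow A 639/2249 = 28.4% → the multi-step checkout
The multi-step checkout wins overall and in every traffic group — no reversal.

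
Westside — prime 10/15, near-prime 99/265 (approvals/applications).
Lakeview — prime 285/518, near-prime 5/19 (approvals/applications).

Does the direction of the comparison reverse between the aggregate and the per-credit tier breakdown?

Prime: Westside 10/15 = 66.7%, Lakeview 285/518 = 55.0% → Westside
Near-prime: Westside 99/265 = 37.4%, Lakeview 5/19 = 26.3% → Westside
Overall: Westside 109/280 = 38.9%, Lakeview 290/537 = 54.0% → Lakeview
Westside wins each credit group but Lakeview wins overall — the comparison reverses. Westside's applications skew toward near-prime, which has a lower base rate.

Yes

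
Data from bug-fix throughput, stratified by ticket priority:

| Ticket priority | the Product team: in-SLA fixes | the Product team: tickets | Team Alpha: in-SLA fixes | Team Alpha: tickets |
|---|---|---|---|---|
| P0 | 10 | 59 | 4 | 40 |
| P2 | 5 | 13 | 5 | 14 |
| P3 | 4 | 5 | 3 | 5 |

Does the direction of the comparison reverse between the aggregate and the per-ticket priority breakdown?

No

P0: the Product team 10/59 = 16.9%, Team Alpha 4/40 = 10.0% → the Product team
P2: the Product team 5/13 = 38.5%, Team Alpha 5/14 = 35.7% → the Product team
P3: the Product team 4/5 = 80.0%, Team Alpha 3/5 = 60.0% → the Product team
Overall: the Product team 19/77 = 24.7%, Team Alpha 12/59 = 20.3% → the Product team
The Product team wins overall and in every ticket group — no reversal.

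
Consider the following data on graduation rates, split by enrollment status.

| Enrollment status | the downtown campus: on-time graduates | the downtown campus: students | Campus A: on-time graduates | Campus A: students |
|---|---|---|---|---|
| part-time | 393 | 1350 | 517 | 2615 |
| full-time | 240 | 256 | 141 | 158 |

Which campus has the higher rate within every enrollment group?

the downtown campus

Part-time: the downtown campus 393/1350 = 29.1%, Campus A 517/2615 = 19.8% → the downtown campus
Full-time: the downtown campus 240/256 = 93.8%, Campus A 141/158 = 89.2% → the downtown campus
The downtown campus has the higher rate in both groups.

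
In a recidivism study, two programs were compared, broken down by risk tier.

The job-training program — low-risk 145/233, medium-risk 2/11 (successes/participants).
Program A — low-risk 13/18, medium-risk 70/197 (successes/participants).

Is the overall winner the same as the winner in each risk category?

No

Low-risk: the job-training program 145/233 = 62.2%, Program A 13/18 = 72.2% → Program A
Medium-risk: the job-training program 2/11 = 18.2%, Program A 70/197 = 35.5% → Program A
Overall: the job-training program 147/244 = 60.2%, Program A 83/215 = 38.6% → the job-training program
Program A wins each risk group but the job-training program wins overall — the comparison reverses. Program A's participants skew toward medium-risk, which has a lower base rate.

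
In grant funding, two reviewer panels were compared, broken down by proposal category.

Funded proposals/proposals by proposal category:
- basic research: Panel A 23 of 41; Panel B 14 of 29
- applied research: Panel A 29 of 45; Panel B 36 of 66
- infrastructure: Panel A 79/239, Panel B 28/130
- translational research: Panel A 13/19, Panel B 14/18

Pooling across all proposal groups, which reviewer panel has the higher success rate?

Panel A

Basic research: Panel A 23/41 = 56.1%, Panel B 14/29 = 48.3% → Panel A
Applied research: Panel A 29/45 = 64.4%, Panel B 36/66 = 54.5% → Panel A
Infrastructure: Panel A 79/239 = 33.1%, Panel B 28/130 = 21.5% → Panel A
Translational research: Panel A 13/19 = 68.4%, Panel B 14/18 = 77.8% → Panel B
Overall: Panel A 144/344 = 41.9%, Panel B 92/243 = 37.9% → Panel A
(Neither sweeps every proposal group, but Panel A has the higher pooled rate.)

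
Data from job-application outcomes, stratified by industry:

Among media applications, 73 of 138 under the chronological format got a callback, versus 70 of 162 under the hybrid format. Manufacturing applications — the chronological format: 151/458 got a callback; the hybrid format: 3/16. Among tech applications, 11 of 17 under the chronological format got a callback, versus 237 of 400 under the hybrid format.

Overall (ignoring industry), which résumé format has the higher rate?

the hybrid format

Media: the chronological format 73/138 = 52.9%, the hybrid format 70/162 = 43.2% → the chronological format
Manufacturing: the chronological format 151/458 = 33.0%, the hybrid format 3/16 = 18.8% → the chronological format
Tech: the chronological format 11/17 = 64.7%, the hybrid format 237/400 = 59.2% → the chronological format
Overall: the chronological format 235/613 = 38.3%, the hybrid format 310/578 = 53.6% → the hybrid format
(The chronological format wins every industry group but the hybrid format wins overall — the chronological format's applications skew toward the low-rate manufacturing group.)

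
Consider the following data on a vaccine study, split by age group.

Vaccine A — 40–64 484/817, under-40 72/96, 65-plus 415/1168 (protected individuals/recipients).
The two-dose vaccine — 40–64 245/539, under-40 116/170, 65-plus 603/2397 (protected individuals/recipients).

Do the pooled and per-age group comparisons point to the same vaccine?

Yes

40–64: Vaccine A 484/817 = 59.2%, the two-dose vaccine 245/539 = 45.5% → Vaccine A
Under-40: Vaccine A 72/96 = 75.0%, the two-dose vaccine 116/170 = 68.2% → Vaccine A
65-plus: Vaccine A 415/1168 = 35.5%, the two-dose vaccine 603/2397 = 25.2% → Vaccine A
Overall: Vaccine A 971/2081 = 46.7%, the two-dose vaccine 964/3106 = 31.0% → Vaccine A
Vaccine A wins overall and in every age group — no reversal.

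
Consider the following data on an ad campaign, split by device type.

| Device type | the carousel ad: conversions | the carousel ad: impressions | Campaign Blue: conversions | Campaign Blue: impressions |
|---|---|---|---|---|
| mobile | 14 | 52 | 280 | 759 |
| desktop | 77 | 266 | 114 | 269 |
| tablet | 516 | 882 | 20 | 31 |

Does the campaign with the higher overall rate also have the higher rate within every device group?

Mobile: the carousel ad 14/52 = 26.9%, Campaign Blue 280/759 = 36.9% → Campaign Blue
Desktop: the carousel ad 77/266 = 28.9%, Campaign Blue 114/269 = 42.4% → Campaign Blue
Tablet: the carousel ad 516/882 = 58.5%, Campaign Blue 20/31 = 64.5% → Campaign Blue
Overall: the carousel ad 607/1200 = 50.6%, Campaign Blue 414/1059 = 39.1% → the carousel ad
Campaign Blue wins each device group but the carousel ad wins overall — the comparison reverses. Campaign Blue's impressions skew toward mobile, which has a lower base rate.

No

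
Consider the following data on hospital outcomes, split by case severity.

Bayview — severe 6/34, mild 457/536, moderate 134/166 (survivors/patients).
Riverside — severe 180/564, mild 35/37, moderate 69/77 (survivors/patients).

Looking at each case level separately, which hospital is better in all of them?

Riverside

Severe: Bayview 6/34 = 17.6%, Riverside 180/564 = 31.9% → Riverside
Mild: Bayview 457/536 = 85.3%, Riverside 35/37 = 94.6% → Riverside
Moderate: Bayview 134/166 = 80.7%, Riverside 69/77 = 89.6% → Riverside
Riverside has the higher rate in all 3 groups.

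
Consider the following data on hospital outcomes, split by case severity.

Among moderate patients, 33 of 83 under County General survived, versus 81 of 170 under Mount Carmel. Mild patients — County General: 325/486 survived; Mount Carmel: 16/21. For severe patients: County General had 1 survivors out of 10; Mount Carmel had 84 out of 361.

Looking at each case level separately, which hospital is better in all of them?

Mount Carmel

Moderate: County General 33/83 = 39.8%, Mount Carmel 81/170 = 47.6% → Mount Carmel
Mild: County General 325/486 = 66.9%, Mount Carmel 16/21 = 76.2% → Mount Carmel
Severe: County General 1/10 = 10.0%, Mount Carmel 84/361 = 23.3% → Mount Carmel
Mount Carmel has the higher rate in all 3 groups.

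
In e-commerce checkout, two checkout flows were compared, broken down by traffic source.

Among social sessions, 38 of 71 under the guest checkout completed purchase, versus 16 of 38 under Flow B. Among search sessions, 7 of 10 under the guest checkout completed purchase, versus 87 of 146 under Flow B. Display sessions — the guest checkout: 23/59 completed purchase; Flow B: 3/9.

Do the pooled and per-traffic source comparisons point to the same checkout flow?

No

Social: the guest checkout 38/71 = 53.5%, Flow B 16/38 = 42.1% → the guest checkout
Search: the guest checkout 7/10 = 70.0%, Flow B 87/146 = 59.6% → the guest checkout
Display: the guest checkout 23/59 = 39.0%, Flow B 3/9 = 33.3% → the guest checkout
Overall: the guest checkout 68/140 = 48.6%, Flow B 106/193 = 54.9% → Flow B
The guest checkout wins each traffic group but Flow B wins overall — the comparison reverses. The guest checkout's sessions skew toward display, which has a lower base rate.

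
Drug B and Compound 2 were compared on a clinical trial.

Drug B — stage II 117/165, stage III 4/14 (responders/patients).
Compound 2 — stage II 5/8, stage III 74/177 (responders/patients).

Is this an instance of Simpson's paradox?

No

Stage II: Drug B 117/165 = 70.9%, Compound 2 5/8 = 62.5% → Drug B
Stage III: Drug B 4/14 = 28.6%, Compound 2 74/177 = 41.8% → Compound 2
Overall: Drug B 121/179 = 67.6%, Compound 2 79/185 = 42.7% → Drug B
Neither sweeps: Drug B wins 1 of 2 groups, Compound 2 wins 1. Drug B wins overall but not every group — no Simpson reversal.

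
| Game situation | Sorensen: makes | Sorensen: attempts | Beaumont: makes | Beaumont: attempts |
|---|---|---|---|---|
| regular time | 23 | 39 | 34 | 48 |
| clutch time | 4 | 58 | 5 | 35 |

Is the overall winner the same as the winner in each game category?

Yes

Regular time: Sorensen 23/39 = 59.0%, Beaumont 34/48 = 70.8% → Beaumont
Clutch time: Sorensen 4/58 = 6.9%, Beaumont 5/35 = 14.3% → Beaumont
Overall: Sorensen 27/97 = 27.8%, Beaumont 39/83 = 47.0% → Beaumont
Beaumont wins overall and in every game group — no reversal.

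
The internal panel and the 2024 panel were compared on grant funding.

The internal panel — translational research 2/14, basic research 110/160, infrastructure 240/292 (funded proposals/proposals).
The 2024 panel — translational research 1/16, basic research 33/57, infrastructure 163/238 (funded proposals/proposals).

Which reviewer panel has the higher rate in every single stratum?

Translational research: the internal panel 2/14 = 14.3%, the 2024 panel 1/16 = 6.2% → the internal panel
Basic research: the internal panel 110/160 = 68.8%, the 2024 panel 33/57 = 57.9% → the internal panel
Infrastructure: the internal panel 240/292 = 82.2%, the 2024 panel 163/238 = 68.5% → the internal panel
The internal panel has the higher rate in all 3 groups.

the internal panel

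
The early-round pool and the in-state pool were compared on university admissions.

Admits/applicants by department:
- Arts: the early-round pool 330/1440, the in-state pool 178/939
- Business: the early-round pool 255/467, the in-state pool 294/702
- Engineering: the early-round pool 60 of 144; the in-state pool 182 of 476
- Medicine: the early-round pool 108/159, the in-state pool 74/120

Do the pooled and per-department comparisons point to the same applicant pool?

Arts: the early-round pool 330/1440 = 22.9%, the in-state pool 178/939 = 19.0% → the early-round pool
Business: the early-round pool 255/467 = 54.6%, the in-state pool 294/702 = 41.9% → the early-round pool
Engineering: the early-round pool 60/144 = 41.7%, the in-state pool 182/476 = 38.2% → the early-round pool
Medicine: the early-round pool 108/159 = 67.9%, the in-state pool 74/120 = 61.7% → the early-round pool
Overall: the early-round pool 753/2210 = 34.1%, the in-state pool 728/2237 = 32.5% → the early-round pool
The early-round pool wins overall and in every department group — no reversal.

Yes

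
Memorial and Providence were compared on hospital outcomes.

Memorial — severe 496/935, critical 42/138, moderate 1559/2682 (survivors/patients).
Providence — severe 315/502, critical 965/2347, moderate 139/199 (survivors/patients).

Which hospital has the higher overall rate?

Severe: Memorial 496/935 = 53.0%, Providence 315/502 = 62.7% → Providence
Critical: Memorial 42/138 = 30.4%, Providence 965/2347 = 41.1% → Providence
Moderate: Memorial 1559/2682 = 58.1%, Providence 139/199 = 69.8% → Providence
Overall: Memorial 2097/3755 = 55.8%, Providence 1419/3048 = 46.6% → Memorial
(Providence wins every case group but Memorial wins overall — Providence's patients skew toward the low-rate critical group.)

Memorial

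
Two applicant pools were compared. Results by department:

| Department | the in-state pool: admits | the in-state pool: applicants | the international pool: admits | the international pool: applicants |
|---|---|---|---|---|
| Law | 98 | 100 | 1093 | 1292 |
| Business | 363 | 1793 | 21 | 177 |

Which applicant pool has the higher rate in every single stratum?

the in-state pool

Law: the in-state pool 98/100 = 98.0%, the international pool 1093/1292 = 84.6% → the in-state pool
Business: the in-state pool 363/1793 = 20.2%, the international pool 21/177 = 11.9% → the in-state pool
The in-state pool has the higher rate in both groups.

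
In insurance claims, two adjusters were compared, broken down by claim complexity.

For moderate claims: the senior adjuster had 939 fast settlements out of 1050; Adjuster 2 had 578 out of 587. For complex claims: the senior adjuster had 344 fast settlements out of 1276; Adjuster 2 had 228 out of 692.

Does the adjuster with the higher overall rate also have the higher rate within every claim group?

Yes

Moderate: the senior adjuster 939/1050 = 89.4%, Adjuster 2 578/587 = 98.5% → Adjuster 2
Complex: the senior adjuster 344/1276 = 27.0%, Adjuster 2 228/692 = 32.9% → Adjuster 2
Overall: the senior adjuster 1283/2326 = 55.2%, Adjuster 2 806/1279 = 63.0% → Adjuster 2
Adjuster 2 wins overall and in every claim group — no reversal.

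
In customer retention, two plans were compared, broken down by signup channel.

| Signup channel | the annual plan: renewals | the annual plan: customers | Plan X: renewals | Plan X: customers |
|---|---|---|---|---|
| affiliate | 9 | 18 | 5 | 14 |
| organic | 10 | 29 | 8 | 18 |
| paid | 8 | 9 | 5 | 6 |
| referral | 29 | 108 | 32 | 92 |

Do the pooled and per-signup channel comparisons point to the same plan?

No

Affiliate: the annual plan 9/18 = 50.0%, Plan X 5/14 = 35.7% → the annual plan
Organic: the annual plan 10/29 = 34.5%, Plan X 8/18 = 44.4% → Plan X
Paid: the annual plan 8/9 = 88.9%, Plan X 5/6 = 83.3% → the annual plan
Referral: the annual plan 29/108 = 26.9%, Plan X 32/92 = 34.8% → Plan X
Overall: the annual plan 56/164 = 34.1%, Plan X 50/130 = 38.5% → Plan X
Neither sweeps: the annual plan wins 2 of 4 groups, Plan X wins 2. Plan X wins overall but not every group — no Simpson reversal.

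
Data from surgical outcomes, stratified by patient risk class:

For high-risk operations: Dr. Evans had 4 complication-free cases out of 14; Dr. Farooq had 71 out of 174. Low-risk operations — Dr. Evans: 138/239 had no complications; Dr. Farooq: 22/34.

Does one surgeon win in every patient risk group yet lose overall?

Yes

High-risk: Dr. Evans 4/14 = 28.6%, Dr. Farooq 71/174 = 40.8% → Dr. Farooq
Low-risk: Dr. Evans 138/239 = 57.7%, Dr. Farooq 22/34 = 64.7% → Dr. Farooq
Overall: Dr. Evans 142/253 = 56.1%, Dr. Farooq 93/208 = 44.7% → Dr. Evans
Dr. Farooq wins each patient risk group but Dr. Evans wins overall — the comparison reverses. Dr. Farooq's operations skew toward high-risk, which has a lower base rate.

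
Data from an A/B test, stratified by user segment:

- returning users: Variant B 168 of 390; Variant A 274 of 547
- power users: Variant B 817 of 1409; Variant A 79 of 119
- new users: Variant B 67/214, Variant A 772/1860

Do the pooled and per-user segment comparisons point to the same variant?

Returning users: Variant B 168/390 = 43.1%, Variant A 274/547 = 50.1% → Variant A
Power users: Variant B 817/1409 = 58.0%, Variant A 79/119 = 66.4% → Variant A
New users: Variant B 67/214 = 31.3%, Variant A 772/1860 = 41.5% → Variant A
Overall: Variant B 1052/2013 = 52.3%, Variant A 1125/2526 = 44.5% → Variant B
Variant A wins each user group but Variant B wins overall — the comparison reverses. Variant A's views skew toward new users, which has a lower base rate.

No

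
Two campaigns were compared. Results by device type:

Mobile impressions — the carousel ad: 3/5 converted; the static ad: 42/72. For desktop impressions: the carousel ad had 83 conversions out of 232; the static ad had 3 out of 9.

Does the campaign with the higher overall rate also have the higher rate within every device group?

No

Mobile: the carousel ad 3/5 = 60.0%, the static ad 42/72 = 58.3% → the carousel ad
Desktop: the carousel ad 83/232 = 35.8%, the static ad 3/9 = 33.3% → the carousel ad
Overall: the carousel ad 86/237 = 36.3%, the static ad 45/81 = 55.6% → the static ad
The carousel ad wins each device group but the static ad wins overall — the comparison reverses. The carousel ad's impressions skew toward desktop, which has a lower base rate.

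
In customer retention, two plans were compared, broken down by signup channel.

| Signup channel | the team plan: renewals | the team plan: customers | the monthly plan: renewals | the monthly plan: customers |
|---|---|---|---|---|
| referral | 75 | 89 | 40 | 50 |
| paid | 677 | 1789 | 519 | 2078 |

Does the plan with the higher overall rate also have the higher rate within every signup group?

Yes

Referral: the team plan 75/89 = 84.3%, the monthly plan 40/50 = 80.0% → the team plan
Paid: the team plan 677/1789 = 37.8%, the monthly plan 519/2078 = 25.0% → the team plan
Overall: the team plan 752/1878 = 40.0%, the monthly plan 559/2128 = 26.3% → the team plan
The team plan wins overall and in every signup group — no reversal.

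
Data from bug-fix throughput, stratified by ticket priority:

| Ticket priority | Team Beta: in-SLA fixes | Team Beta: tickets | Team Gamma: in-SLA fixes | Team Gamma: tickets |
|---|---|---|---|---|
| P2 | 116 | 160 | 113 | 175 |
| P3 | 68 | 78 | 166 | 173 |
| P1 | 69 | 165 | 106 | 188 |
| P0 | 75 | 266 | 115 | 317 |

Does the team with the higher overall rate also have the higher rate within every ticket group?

No

P2: Team Beta 116/160 = 72.5%, Team Gamma 113/175 = 64.6% → Team Beta
P3: Team Beta 68/78 = 87.2%, Team Gamma 166/173 = 96.0% → Team Gamma
P1: Team Beta 69/165 = 41.8%, Team Gamma 106/188 = 56.4% → Team Gamma
P0: Team Beta 75/266 = 28.2%, Team Gamma 115/317 = 36.3% → Team Gamma
Overall: Team Beta 328/669 = 49.0%, Team Gamma 500/853 = 58.6% → Team Gamma
Neither sweeps: Team Beta wins 1 of 4 groups, Team Gamma wins 3. Team Gamma wins overall but not every group — no Simpson reversal.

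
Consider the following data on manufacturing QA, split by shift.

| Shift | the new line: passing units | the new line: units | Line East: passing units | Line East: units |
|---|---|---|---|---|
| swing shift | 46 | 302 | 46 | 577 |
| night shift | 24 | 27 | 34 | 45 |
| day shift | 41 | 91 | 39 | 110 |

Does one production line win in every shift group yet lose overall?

No

Swing shift: the new line 46/302 = 15.2%, Line East 46/577 = 8.0% → the new line
Night shift: the new line 24/27 = 88.9%, Line East 34/45 = 75.6% → the new line
Day shift: the new line 41/91 = 45.1%, Line East 39/110 = 35.5% → the new line
Overall: the new line 111/420 = 26.4%, Line East 119/732 = 16.3% → the new line
The new line wins overall and in every shift group — no reversal.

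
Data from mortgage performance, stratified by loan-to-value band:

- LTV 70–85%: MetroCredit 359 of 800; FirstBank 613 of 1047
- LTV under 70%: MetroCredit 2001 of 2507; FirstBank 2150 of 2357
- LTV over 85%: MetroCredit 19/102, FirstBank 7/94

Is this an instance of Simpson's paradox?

No

LTV 70–85%: MetroCredit 359/800 = 44.9%, FirstBank 613/1047 = 58.5% → FirstBank
LTV under 70%: MetroCredit 2001/2507 = 79.8%, FirstBank 2150/2357 = 91.2% → FirstBank
LTV over 85%: MetroCredit 19/102 = 18.6%, FirstBank 7/94 = 7.4% → MetroCredit
Overall: MetroCredit 2379/3409 = 69.8%, FirstBank 2770/3498 = 79.2% → FirstBank
Neither sweeps: MetroCredit wins 1 of 3 groups, FirstBank wins 2. FirstBank wins overall but not every group — no Simpson reversal.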